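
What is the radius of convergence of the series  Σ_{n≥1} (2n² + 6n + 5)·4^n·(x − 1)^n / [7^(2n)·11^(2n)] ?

R = 5929/4

The ratio of consecutive coefficients is [(2(n+1)² + 6(n+1) + 5)/(2n² + 6n + 5)] · 4/(49·121) → 4/5929.
The series converges when 4/5929 · |x − 1| < 1, giving R = 5929/4.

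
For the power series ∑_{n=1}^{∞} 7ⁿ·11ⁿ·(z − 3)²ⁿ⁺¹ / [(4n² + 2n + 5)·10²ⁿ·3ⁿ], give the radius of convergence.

The ratio of consecutive coefficients is [(4n² + 2n + 5)/(4(n+1)² + 2(n+1) + 5)] · 7·11/(100·3) → 77/300.
Since the exponent of (z − 3) increases by 2 each term, convergence requires |z − 3|² < 300/77, hence R = 10√231/77.

R = 10√231/77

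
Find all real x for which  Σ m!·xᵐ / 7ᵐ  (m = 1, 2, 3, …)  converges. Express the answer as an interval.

{0}

Ratio test: |a_{m+1}/a_m| = (m+1) · 1/7 → ∞ as m → ∞.
Since the ratio → ∞, the series diverges for every x ≠ 0, and R = 0.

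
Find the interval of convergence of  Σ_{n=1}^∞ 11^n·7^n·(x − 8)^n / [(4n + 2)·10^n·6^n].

Ratio test: |a_{n+1}/a_n| = [(4n + 2)/(4(n+1) + 2)] · 11·7/(10·6) → 77/60 as n → ∞.
Convergence for |x − 8| · 77/60 < 1, i.e. |x − 8| < 60/77. So R = 60/77.
At x = 676/77: comparison with the harmonic series Σ 1/n shows the series diverges.
At x = 556/77: the terms alternate in sign and decrease monotonically to 0 in absolute value (size ~ c/n), so the alternating series test gives convergence.

[556/77, 676/77)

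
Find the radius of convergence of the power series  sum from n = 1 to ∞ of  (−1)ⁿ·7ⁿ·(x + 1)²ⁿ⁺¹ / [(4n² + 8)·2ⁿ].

R = √14/7

The ratio of consecutive coefficients is [(4n² + 8)/(4(n+1)² + 8)] · 7/2 → 7/2.
Since the exponent of (x + 1) increases by 2 each term, convergence requires |x + 1|² < 2/7, hence R = √14/7.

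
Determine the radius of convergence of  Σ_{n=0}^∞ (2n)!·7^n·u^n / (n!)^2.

The ratio of consecutive coefficients is (2n+1)·(2n+2)/(n+1)² · 7 → 28.
The series converges when 28 · |u| < 1, giving R = 1/28.

R = 1/28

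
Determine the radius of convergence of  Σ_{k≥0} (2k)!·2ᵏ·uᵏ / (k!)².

R = 1/8

Apply the ratio test: |a_{k+1}| / |a_k| = (2k+1)·(2k+2)/(k+1)² · 2, which tends to 8 as k → ∞.
The series converges when 8 · |u| < 1, giving R = 1/8.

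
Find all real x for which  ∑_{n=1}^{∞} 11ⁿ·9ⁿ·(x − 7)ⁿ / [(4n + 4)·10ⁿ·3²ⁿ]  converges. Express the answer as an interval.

[67/11, 87/11)

Apply the ratio test: |a_{n+1}| / |a_n| = [(4n + 4)/(4(n+1) + 4)] · 11·9/(10·9), which tends to 11/10 as n → ∞.
Hence the series converges for |x − 7| < 1/(11/10) = 10/11, so the radius of convergence is 10/11.
At x = 87/11: comparison with the harmonic series Σ 1/n shows the series diverges.
At x = 67/11: an alternating series whose terms decrease to 0 in absolute value, so it converges by the Leibniz criterion.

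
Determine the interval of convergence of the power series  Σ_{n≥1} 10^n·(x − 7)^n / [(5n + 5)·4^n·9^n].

Ratio test: |a_{n+1}/a_n| = [(5n + 5)/(5(n+1) + 5)] · 10/(4·9) → 5/18 as n → ∞.
Convergence for |x − 7| · 5/18 < 1, i.e. |x − 7| < 18/5. So R = 18/5.
When x = 53/5, the terms are asymptotic to a nonzero constant times 1/n, so the series diverges by limit comparison with Σ 1/n.
At x = 17/5: convergence follows from the alternating series test (terms decrease monotonically to 0).

[17/5, 53/5)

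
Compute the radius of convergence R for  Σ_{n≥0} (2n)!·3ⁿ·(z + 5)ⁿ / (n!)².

Ratio test: |a_{n+1}/a_n| = (2n+1)·(2n+2)/(n+1)² · 3 → 12 as n → ∞.
The series converges when 12 · |z + 5| < 1, giving R = 1/12.

R = 1/12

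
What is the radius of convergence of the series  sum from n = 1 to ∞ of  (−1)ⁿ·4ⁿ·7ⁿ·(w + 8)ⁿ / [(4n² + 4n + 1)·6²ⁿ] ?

R = 9/7

Ratio test: |a_{n+1}/a_n| = [(4n² + 4n + 1)/(4(n+1)² + 4(n+1) + 1)] · 4·7/36 → 7/9 as n → ∞.
The series converges when 7/9 · |w + 8| < 1, giving R = 9/7.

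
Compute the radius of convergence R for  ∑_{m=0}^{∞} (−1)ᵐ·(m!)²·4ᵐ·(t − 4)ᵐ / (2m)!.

R = 1

The ratio of consecutive coefficients is (m+1)²/[(2m+1)·(2m+2)] · 4 → 1.
Hence R = 1.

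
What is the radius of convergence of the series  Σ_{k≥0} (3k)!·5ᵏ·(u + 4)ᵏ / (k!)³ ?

R = 1/135

Ratio test: |a_{k+1}/a_k| = (3k+1)·(3k+2)·(3k+3)/(k+1)³ · 5 → 135 as k → ∞.
The series converges when 135 · |u + 4| < 1, giving R = 1/135.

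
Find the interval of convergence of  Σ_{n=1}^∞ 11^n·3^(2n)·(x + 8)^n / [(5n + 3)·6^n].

[-266/33, -262/33)

Apply the ratio test: |a_{n+1}| / |a_n| = [(5n + 3)/(5(n+1) + 3)] · 11·9/6, which tends to 33/2 as n → ∞.
Thus R = 1/(33/2) = 2/33.
When x = -262/33, the terms are asymptotic to a nonzero constant times 1/n, so the series diverges by limit comparison with Σ 1/n.
When x = -266/33, the terms alternate in sign and decrease monotonically to 0 in absolute value (size ~ c/n), so the alternating series test gives convergence.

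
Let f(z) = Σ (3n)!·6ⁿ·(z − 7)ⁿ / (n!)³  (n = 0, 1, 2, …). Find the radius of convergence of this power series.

R = 1/162

Apply the ratio test: |a_{n+1}| / |a_n| = (3n+1)·(3n+2)·(3n+3)/(n+1)³ · 6, which tends to 162 as n → ∞.
Thus R = 1/(162) = 1/162.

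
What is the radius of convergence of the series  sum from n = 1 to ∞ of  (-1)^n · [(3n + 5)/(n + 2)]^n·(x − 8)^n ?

R = 1/3

Root test: |a_n|^(1/n) = (3n + 5)/(n + 2) → 3.
Thus R = 1/(3) = 1/3.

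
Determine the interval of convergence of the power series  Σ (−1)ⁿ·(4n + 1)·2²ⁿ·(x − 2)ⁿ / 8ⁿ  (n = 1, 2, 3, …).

(0, 4)

By the ratio test, |a_{n+1}/a_n| = [(4(n+1) + 1)/(4n + 1)] · 4/8 → 1/2.
The series converges when 1/2 · |x − 2| < 1, giving R = 2.
At x = 4: the n-th term does not approach 0; divergence by the term test.
Check x = 0: the terms have absolute value of order n, which does not tend to 0, so the series diverges by the divergence test.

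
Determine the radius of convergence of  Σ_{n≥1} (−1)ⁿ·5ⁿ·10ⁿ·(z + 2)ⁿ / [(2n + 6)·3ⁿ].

Ratio test: |a_{n+1}/a_n| = [(2n + 6)/(2(n+1) + 6)] · 5·10/3 → 50/3 as n → ∞.
Hence the series converges for |z + 2| < 1/(50/3) = 3/50, so the radius of convergence is 3/50.

R = 3/50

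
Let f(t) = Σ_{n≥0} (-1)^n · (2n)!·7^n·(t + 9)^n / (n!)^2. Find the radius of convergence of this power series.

Ratio test: |a_{n+1}/a_n| = (2n+1)·(2n+2)/(n+1)² · 7 → 28 as n → ∞.
Thus R = 1/(28) = 1/28.

R = 1/28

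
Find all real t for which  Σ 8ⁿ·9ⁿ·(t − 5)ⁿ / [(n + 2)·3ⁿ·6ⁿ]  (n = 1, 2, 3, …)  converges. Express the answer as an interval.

[19/4, 21/4)

Ratio test: |a_{n+1}/a_n| = [(n + 2)/((n+1) + 2)] · 8·9/(3·6) → 4 as n → ∞.
Thus R = 1/(4) = 1/4.
Endpoint t = 21/4: comparison with the harmonic series Σ 1/n shows the series diverges.
Check t = 19/4: an alternating series whose terms decrease to 0 in absolute value, so it converges by the Leibniz criterion.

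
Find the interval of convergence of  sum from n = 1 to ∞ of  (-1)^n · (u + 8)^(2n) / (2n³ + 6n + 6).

[-9, -7]

Ratio test: |a_{n+1}/a_n| = (2n³ + 6n + 6)/(2(n+1)³ + 6(n+1) + 6) → 1 as n → ∞.
Successive powers of (u + 8) differ by 2, so the series converges when |u + 8|² · 1 < 1, i.e. |u + 8| < √(1) = 1. So R = 1.
Check u = -7: the series is dominated by a constant times Σ 1/n³, which converges (p = 3 > 1).
At u = -9: the terms are on the order of 1/n³, so the series converges absolutely by comparison with the p-series (p = 3 > 1).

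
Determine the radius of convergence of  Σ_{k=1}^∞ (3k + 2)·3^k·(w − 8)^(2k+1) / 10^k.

R = √30/3

Apply the ratio test: |a_{k+1}| / |a_k| = [(3(k+1) + 2)/(3k + 2)] · 3/10, which tends to 3/10 as k → ∞.
Writing y = (w − 8)², the series in y has radius 10/3, so |w − 8| < √(10/3) and R = √30/3.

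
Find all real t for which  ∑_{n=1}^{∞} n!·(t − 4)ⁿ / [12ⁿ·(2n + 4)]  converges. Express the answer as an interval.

{4}

Ratio test: |a_{n+1}/a_n| = (n+1) · 1/12 · (2n + 4)/(2(n+1) + 4) → ∞ as n → ∞.
The terms grow without bound for any (t − 4) ≠ 0, so R = 0 (convergence only at t = 4).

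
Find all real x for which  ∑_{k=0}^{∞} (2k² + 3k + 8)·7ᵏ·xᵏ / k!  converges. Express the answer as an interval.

(−∞, ∞)

Apply the ratio test: |a_{k+1}| / |a_k| = (2(k+1)² + 3(k+1) + 8)/(2k² + 3k + 8) · 7 · 1/(k+1), which tends to 0 as k → ∞.
Since the limit is 0 < 1 for every x, the series converges on all of ℝ and R = ∞.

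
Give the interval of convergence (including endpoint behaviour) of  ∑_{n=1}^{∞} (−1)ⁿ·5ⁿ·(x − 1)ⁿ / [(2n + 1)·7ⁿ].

By the ratio test, |a_{n+1}/a_n| = [(2n + 1)/(2(n+1) + 1)] · 5/7 → 5/7.
Thus R = 1/(5/7) = 7/5.
When x = 12/5, an alternating series whose terms decrease to 0 in absolute value, so it converges by the Leibniz criterion.
Check x = -2/5: comparison with the harmonic series Σ 1/n shows the series diverges.

(-2/5, 12/5]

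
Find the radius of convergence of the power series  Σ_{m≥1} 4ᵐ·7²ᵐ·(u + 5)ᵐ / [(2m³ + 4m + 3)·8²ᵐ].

Ratio test: |a_{m+1}/a_m| = [(2m³ + 4m + 3)/(2(m+1)³ + 4(m+1) + 3)] · 4·49/64 → 49/16 as m → ∞.
Convergence for |u + 5| · 49/16 < 1, i.e. |u + 5| < 16/49. So R = 16/49.

R = 16/49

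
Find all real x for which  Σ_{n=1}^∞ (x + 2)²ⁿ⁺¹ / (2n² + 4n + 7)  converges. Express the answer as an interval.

[-3, -1]

The ratio of consecutive coefficients is (2n² + 4n + 7)/(2(n+1)² + 4(n+1) + 7) → 1.
Writing y = (x + 2)², the series in y has radius 1, so |x + 2| < √(1) = 1 and R = 1.
Endpoint x = -1: the terms are on the order of 1/n², so the series converges absolutely by comparison with the p-series (p = 2 > 1).
Endpoint x = -3: the terms are on the order of 1/n², so the series converges absolutely by comparison with the p-series (p = 2 > 1).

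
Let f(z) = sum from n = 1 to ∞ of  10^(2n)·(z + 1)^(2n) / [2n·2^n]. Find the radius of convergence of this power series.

Apply the ratio test: |a_{n+1}| / |a_n| = [2n/2(n+1)] · 100/2, which tends to 50 as n → ∞.
Since the exponent of (z + 1) increases by 2 each term, convergence requires |z + 1|² < 1/50, hence R = √2/10.

R = √2/10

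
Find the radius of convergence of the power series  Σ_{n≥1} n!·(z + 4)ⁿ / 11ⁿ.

The ratio of consecutive coefficients is (n+1) · 1/11 → ∞.
The ratio grows without bound, so the series diverges whenever (z + 4) ≠ 0; it converges only at z = -4. R = 0.

R = 0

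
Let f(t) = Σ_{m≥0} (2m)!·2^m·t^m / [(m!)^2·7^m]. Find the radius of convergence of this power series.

R = 7/8

Ratio test: |a_{m+1}/a_m| = (2m+1)·(2m+2)/(m+1)² · 2/7 → 8/7 as m → ∞.
The series converges when 8/7 · |t| < 1, giving R = 7/8.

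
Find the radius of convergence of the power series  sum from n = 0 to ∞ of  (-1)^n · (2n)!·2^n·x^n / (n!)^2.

R = 1/8

The ratio of consecutive coefficients is (2n+1)·(2n+2)/(n+1)² · 2 → 8.
The series converges when 8 · |x| < 1, giving R = 1/8.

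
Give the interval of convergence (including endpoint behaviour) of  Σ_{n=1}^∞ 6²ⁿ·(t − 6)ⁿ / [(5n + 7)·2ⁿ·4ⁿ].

By the ratio test, |a_{n+1}/a_n| = [(5n + 7)/(5(n+1) + 7)] · 36/(2·4) → 9/2.
Convergence for |t − 6| · 9/2 < 1, i.e. |t − 6| < 2/9. So R = 2/9.
Endpoint t = 56/9: the terms behave like c/n; limit comparison with the harmonic series gives divergence.
Check t = 52/9: the terms alternate in sign and decrease monotonically to 0 in absolute value (size ~ c/n), so the alternating series test gives convergence.

[52/9, 56/9)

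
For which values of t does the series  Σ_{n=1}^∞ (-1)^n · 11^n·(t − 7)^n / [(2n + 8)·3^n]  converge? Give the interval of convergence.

(74/11, 80/11]

Ratio test: |a_{n+1}/a_n| = [(2n + 8)/(2(n+1) + 8)] · 11/3 → 11/3 as n → ∞.
Convergence for |t − 7| · 11/3 < 1, i.e. |t − 7| < 3/11. So R = 3/11.
When t = 80/11, convergence follows from the alternating series test (terms decrease monotonically to 0).
When t = 74/11, the terms behave like c/n; limit comparison with the harmonic series gives divergence.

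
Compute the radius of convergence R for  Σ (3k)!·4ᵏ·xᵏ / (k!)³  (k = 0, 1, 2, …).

R = 1/108

The ratio of consecutive coefficients is (3k+1)·(3k+2)·(3k+3)/(k+1)³ · 4 → 108.
The series converges when 108 · |x| < 1, giving R = 1/108.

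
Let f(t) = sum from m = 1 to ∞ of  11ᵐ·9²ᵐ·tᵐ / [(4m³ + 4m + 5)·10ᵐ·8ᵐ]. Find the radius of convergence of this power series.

The ratio of consecutive coefficients is [(4m³ + 4m + 5)/(4(m+1)³ + 4(m+1) + 5)] · 11·81/(10·8) → 891/80.
Convergence for |t| · 891/80 < 1, i.e. |t| < 80/891. So R = 80/891.

R = 80/891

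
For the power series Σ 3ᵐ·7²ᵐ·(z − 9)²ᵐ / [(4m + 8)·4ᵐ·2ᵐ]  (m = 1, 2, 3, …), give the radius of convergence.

R = 2√6/21

Ratio test: |a_{m+1}/a_m| = [(4m + 8)/(4(m+1) + 8)] · 3·49/(4·2) → 147/8 as m → ∞.
Writing y = (z − 9)², the series in y has radius 8/147, so |z − 9| < √(8/147) and R = 2√6/21.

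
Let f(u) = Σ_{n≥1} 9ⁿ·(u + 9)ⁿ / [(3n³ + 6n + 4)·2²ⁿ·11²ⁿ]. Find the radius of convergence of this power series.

By the ratio test, |a_{n+1}/a_n| = [(3n³ + 6n + 4)/(3(n+1)³ + 6(n+1) + 4)] · 9/(4·121) → 9/484.
Hence the series converges for |u + 9| < 1/(9/484) = 484/9, so the radius of convergence is 484/9.

R = 484/9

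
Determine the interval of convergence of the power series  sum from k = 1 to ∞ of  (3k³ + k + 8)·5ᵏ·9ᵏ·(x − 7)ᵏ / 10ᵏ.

(61/9, 65/9)

Ratio test: |a_{k+1}/a_k| = [(3(k+1)³ + (k+1) + 8)/(3k³ + k + 8)] · 5·9/10 → 9/2 as k → ∞.
Hence the series converges for |x − 7| < 1/(9/2) = 2/9, so the radius of convergence is 2/9.
When x = 65/9, the terms have absolute value of order k³, which does not tend to 0, so the series diverges by the divergence test.
At x = 61/9: the k-th term does not approach 0; divergence by the term test.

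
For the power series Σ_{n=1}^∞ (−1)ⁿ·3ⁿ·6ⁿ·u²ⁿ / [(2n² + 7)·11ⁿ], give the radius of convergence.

R = √22/6

Apply the ratio test: |a_{n+1}| / |a_n| = [(2n² + 7)/(2(n+1)² + 7)] · 3·6/11, which tends to 18/11 as n → ∞.
Writing y = u², the series in y has radius 11/18, so |u| < √(11/18) and R = √22/6.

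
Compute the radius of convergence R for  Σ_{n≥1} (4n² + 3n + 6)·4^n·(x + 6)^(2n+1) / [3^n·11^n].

R = √33/2

By the ratio test, |a_{n+1}/a_n| = [(4(n+1)² + 3(n+1) + 6)/(4n² + 3n + 6)] · 4/(3·11) → 4/33.
Writing y = (x + 6)², the series in y has radius 33/4, so |x + 6| < √(33/4) and R = √33/2.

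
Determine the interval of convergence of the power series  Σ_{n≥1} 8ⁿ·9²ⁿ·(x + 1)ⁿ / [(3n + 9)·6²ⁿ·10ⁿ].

[-14/9, -4/9)

Apply the ratio test: |a_{n+1}| / |a_n| = [(3n + 9)/(3(n+1) + 9)] · 8·81/(36·10), which tends to 9/5 as n → ∞.
The series converges when 9/5 · |x + 1| < 1, giving R = 5/9.
At x = -4/9: the terms are asymptotic to a nonzero constant times 1/n, so the series diverges by limit comparison with Σ 1/n.
At x = -14/9: convergence follows from the alternating series test (terms decrease monotonically to 0).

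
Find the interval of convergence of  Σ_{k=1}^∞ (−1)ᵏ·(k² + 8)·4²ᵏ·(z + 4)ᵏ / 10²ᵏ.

(-41/4, 9/4)

By the ratio test, |a_{k+1}/a_k| = [((k+1)² + 8)/(k² + 8)] · 16/100 → 4/25.
Convergence for |z + 4| · 4/25 < 1, i.e. |z + 4| < 25/4. So R = 25/4.
When z = 9/4, the terms have absolute value of order k², which does not tend to 0, so the series diverges by the divergence test.
At z = -41/4: the terms do not tend to 0, so the series diverges.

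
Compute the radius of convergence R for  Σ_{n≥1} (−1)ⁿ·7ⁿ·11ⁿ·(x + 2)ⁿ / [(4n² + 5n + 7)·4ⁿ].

R = 4/77

The ratio of consecutive coefficients is [(4n² + 5n + 7)/(4(n+1)² + 5(n+1) + 7)] · 7·11/4 → 77/4.
Convergence for |x + 2| · 77/4 < 1, i.e. |x + 2| < 4/77. So R = 4/77.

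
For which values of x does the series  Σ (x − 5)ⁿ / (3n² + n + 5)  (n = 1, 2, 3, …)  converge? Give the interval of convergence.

Apply the ratio test: |a_{n+1}| / |a_n| = (3n² + n + 5)/(3(n+1)² + (n+1) + 5), which tends to 1 as n → ∞.
So the series converges when |x − 5| < 1 and diverges when |x − 5| > 1; R = 1.
When x = 6, absolute convergence follows by limit comparison with Σ 1/n².
At x = 4: absolute convergence follows by limit comparison with Σ 1/n².

[4, 6]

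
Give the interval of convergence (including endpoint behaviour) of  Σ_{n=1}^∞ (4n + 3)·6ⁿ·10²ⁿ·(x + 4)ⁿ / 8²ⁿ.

(-308/75, -292/75)

The ratio of consecutive coefficients is [(4(n+1) + 3)/(4n + 3)] · 6·100/64 → 75/8.
The series converges when 75/8 · |x + 4| < 1, giving R = 8/75.
Endpoint x = -292/75: the terms do not tend to 0, so the series diverges.
Endpoint x = -308/75: the terms have absolute value of order n, which does not tend to 0, so the series diverges by the divergence test.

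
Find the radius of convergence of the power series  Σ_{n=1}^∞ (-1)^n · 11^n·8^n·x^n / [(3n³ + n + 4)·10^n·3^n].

Apply the ratio test: |a_{n+1}| / |a_n| = [(3n³ + n + 4)/(3(n+1)³ + (n+1) + 4)] · 11·8/(10·3), which tends to 44/15 as n → ∞.
Convergence for |x| · 44/15 < 1, i.e. |x| < 15/44. So R = 15/44.

R = 15/44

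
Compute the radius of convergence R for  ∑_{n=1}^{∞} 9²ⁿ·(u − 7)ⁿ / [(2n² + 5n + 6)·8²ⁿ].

The ratio of consecutive coefficients is [(2n² + 5n + 6)/(2(n+1)² + 5(n+1) + 6)] · 81/64 → 81/64.
The series converges when 81/64 · |u − 7| < 1, giving R = 64/81.

R = 64/81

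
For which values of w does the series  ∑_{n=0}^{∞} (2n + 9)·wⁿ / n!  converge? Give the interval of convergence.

The ratio of consecutive coefficients is (2(n+1) + 9)/(2n + 9) · 1/(n+1) → 0.
Since the limit is 0 < 1 for every w, the series converges on all of ℝ and R = ∞.

(−∞, ∞)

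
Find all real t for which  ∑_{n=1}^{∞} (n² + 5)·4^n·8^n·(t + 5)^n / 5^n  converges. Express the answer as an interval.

The ratio of consecutive coefficients is [((n+1)² + 5)/(n² + 5)] · 4·8/5 → 32/5.
Convergence for |t + 5| · 32/5 < 1, i.e. |t + 5| < 5/32. So R = 5/32.
Check t = -155/32: the n-th term does not approach 0; divergence by the term test.
At t = -165/32: the terms have absolute value of order n², which does not tend to 0, so the series diverges by the divergence test.

(-165/32, -155/32)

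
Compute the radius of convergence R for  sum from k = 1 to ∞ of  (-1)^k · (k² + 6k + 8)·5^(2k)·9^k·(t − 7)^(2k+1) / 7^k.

Ratio test: |a_{k+1}/a_k| = [((k+1)² + 6(k+1) + 8)/(k² + 6k + 8)] · 25·9/7 → 225/7 as k → ∞.
Since the exponent of (t − 7) increases by 2 each term, convergence requires |t − 7|² < 7/225, hence R = √7/15.

R = √7/15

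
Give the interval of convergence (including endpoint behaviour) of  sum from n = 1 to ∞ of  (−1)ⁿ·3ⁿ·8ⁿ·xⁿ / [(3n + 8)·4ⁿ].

(-1/6, 1/6]

Apply the ratio test: |a_{n+1}| / |a_n| = [(3n + 8)/(3(n+1) + 8)] · 3·8/4, which tends to 6 as n → ∞.
Thus R = 1/(6) = 1/6.
When x = 1/6, the terms alternate in sign and decrease monotonically to 0 in absolute value (size ~ c/n), so the alternating series test gives convergence.
Endpoint x = -1/6: comparison with the harmonic series Σ 1/n shows the series diverges.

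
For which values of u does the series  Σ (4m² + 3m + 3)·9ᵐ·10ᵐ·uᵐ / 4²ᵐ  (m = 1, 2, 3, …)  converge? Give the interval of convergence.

(-8/45, 8/45)

Ratio test: |a_{m+1}/a_m| = [(4(m+1)² + 3(m+1) + 3)/(4m² + 3m + 3)] · 9·10/16 → 45/8 as m → ∞.
The series converges when 45/8 · |u| < 1, giving R = 8/45.
Check u = 8/45: the terms do not tend to 0, so the series diverges.
At u = -8/45: the m-th term does not approach 0; divergence by the term test.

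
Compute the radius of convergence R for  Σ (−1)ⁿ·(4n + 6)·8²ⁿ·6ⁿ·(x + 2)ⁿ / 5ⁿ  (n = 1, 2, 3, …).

R = 5/384

The ratio of consecutive coefficients is [(4(n+1) + 6)/(4n + 6)] · 64·6/5 → 384/5.
Convergence for |x + 2| · 384/5 < 1, i.e. |x + 2| < 5/384. So R = 5/384.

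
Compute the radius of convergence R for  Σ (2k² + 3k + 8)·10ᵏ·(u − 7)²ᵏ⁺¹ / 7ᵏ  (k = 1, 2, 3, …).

The ratio of consecutive coefficients is [(2(k+1)² + 3(k+1) + 8)/(2k² + 3k + 8)] · 10/7 → 10/7.
Successive powers of (u − 7) differ by 2, so the series converges when |u − 7|² · 10/7 < 1, i.e. |u − 7| < √(7/10). So R = √70/10.

R = √70/10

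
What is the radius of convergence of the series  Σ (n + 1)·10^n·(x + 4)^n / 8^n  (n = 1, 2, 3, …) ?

By the ratio test, |a_{n+1}/a_n| = [((n+1) + 1)/(n + 1)] · 10/8 → 5/4.
Hence the series converges for |x + 4| < 1/(5/4) = 4/5, so the radius of convergence is 4/5.

R = 4/5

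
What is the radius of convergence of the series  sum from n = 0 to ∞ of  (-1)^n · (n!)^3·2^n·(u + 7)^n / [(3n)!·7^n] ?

R = 189/2

Ratio test: |a_{n+1}/a_n| = (n+1)³/[(3n+1)·(3n+2)·(3n+3)] · 2/7 → 2/189 as n → ∞.
Thus R = 1/(2/189) = 189/2.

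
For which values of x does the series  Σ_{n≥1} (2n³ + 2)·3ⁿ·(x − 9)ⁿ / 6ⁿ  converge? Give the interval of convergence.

Ratio test: |a_{n+1}/a_n| = [(2(n+1)³ + 2)/(2n³ + 2)] · 3/6 → 1/2 as n → ∞.
Thus R = 1/(1/2) = 2.
At x = 11: the terms have absolute value of order n³, which does not tend to 0, so the series diverges by the divergence test.
At x = 7: the terms have absolute value of order n³, which does not tend to 0, so the series diverges by the divergence test.

(7, 11)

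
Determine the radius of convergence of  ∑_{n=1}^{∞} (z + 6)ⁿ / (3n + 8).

R = 1

Apply the ratio test: |a_{n+1}| / |a_n| = (3n + 8)/(3(n+1) + 8), which tends to 1 as n → ∞.
Hence R = 1.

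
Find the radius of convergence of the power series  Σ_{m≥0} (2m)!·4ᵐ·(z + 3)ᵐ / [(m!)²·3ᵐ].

The ratio of consecutive coefficients is (2m+1)·(2m+2)/(m+1)² · 4/3 → 16/3.
Hence the series converges for |z + 3| < 1/(16/3) = 3/16, so the radius of convergence is 3/16.

R = 3/16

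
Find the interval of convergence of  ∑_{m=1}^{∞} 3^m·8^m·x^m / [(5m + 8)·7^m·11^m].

Ratio test: |a_{m+1}/a_m| = [(5m + 8)/(5(m+1) + 8)] · 3·8/(7·11) → 24/77 as m → ∞.
The series converges when 24/77 · |x| < 1, giving R = 77/24.
At x = 77/24: the terms are asymptotic to a nonzero constant times 1/m, so the series diverges by limit comparison with Σ 1/m.
At x = -77/24: the terms alternate in sign and decrease monotonically to 0 in absolute value (size ~ c/m), so the alternating series test gives convergence.

[-77/24, 77/24)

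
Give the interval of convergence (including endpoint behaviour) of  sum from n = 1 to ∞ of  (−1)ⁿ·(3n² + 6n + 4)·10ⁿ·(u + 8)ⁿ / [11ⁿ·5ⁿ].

The ratio of consecutive coefficients is [(3(n+1)² + 6(n+1) + 4)/(3n² + 6n + 4)] · 10/(11·5) → 2/11.
Convergence for |u + 8| · 2/11 < 1, i.e. |u + 8| < 11/2. So R = 11/2.
Check u = -5/2: the terms do not tend to 0, so the series diverges.
When u = -27/2, the n-th term does not approach 0; divergence by the term test.

(-27/2, -5/2)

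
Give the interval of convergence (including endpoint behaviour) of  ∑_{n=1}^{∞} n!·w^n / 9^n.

Ratio test: |a_{n+1}/a_n| = (n+1) · 1/9 → ∞ as n → ∞.
Since the ratio → ∞, the series diverges for every w ≠ 0, and R = 0.

{0}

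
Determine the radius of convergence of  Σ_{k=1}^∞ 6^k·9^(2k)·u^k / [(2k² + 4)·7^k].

Apply the ratio test: |a_{k+1}| / |a_k| = [(2k² + 4)/(2(k+1)² + 4)] · 6·81/7, which tends to 486/7 as k → ∞.
Convergence for |u| · 486/7 < 1, i.e. |u| < 7/486. So R = 7/486.

R = 7/486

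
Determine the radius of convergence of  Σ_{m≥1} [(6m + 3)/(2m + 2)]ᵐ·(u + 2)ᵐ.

R = 1/3

Applying the root test, |a_m|^(1/m) = (6m + 3)/(2m + 2) → 3.
The series converges when 3 · |u + 2| < 1, giving R = 1/3.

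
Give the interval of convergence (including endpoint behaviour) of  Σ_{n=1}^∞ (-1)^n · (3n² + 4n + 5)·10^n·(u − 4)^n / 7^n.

Apply the ratio test: |a_{n+1}| / |a_n| = [(3(n+1)² + 4(n+1) + 5)/(3n² + 4n + 5)] · 10/7, which tends to 10/7 as n → ∞.
The series converges when 10/7 · |u − 4| < 1, giving R = 7/10.
When u = 47/10, the terms do not tend to 0, so the series diverges.
At u = 33/10: the terms have absolute value of order n², which does not tend to 0, so the series diverges by the divergence test.

(33/10, 47/10)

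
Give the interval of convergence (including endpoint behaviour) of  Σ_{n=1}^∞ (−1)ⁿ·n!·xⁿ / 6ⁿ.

Apply the ratio test: |a_{n+1}| / |a_n| = (n+1) · 1/6, which tends to ∞ as n → ∞.
Since the ratio → ∞, the series diverges for every x ≠ 0, and R = 0.

{0}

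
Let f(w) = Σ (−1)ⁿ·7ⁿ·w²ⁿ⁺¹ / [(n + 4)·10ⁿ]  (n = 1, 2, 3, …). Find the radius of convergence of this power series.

By the ratio test, |a_{n+1}/a_n| = [(n + 4)/((n+1) + 4)] · 7/10 → 7/10.
Writing y = w², the series in y has radius 10/7, so |w| < √(10/7) and R = √70/7.

R = √70/7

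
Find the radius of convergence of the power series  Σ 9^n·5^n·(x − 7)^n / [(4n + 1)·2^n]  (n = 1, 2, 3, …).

Apply the ratio test: |a_{n+1}| / |a_n| = [(4n + 1)/(4(n+1) + 1)] · 9·5/2, which tends to 45/2 as n → ∞.
Thus R = 1/(45/2) = 2/45.

R = 2/45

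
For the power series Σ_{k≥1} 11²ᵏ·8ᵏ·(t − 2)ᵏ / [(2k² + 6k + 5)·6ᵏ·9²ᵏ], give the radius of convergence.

R = 243/484

Apply the ratio test: |a_{k+1}| / |a_k| = [(2k² + 6k + 5)/(2(k+1)² + 6(k+1) + 5)] · 121·8/(6·81), which tends to 484/243 as k → ∞.
Thus R = 1/(484/243) = 243/484.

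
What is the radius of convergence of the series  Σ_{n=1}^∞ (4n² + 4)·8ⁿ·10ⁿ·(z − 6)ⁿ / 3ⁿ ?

R = 3/80

Ratio test: |a_{n+1}/a_n| = [(4(n+1)² + 4)/(4n² + 4)] · 8·10/3 → 80/3 as n → ∞.
Convergence for |z − 6| · 80/3 < 1, i.e. |z − 6| < 3/80. So R = 3/80.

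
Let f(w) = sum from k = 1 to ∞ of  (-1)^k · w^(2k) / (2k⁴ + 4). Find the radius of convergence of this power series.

R = 1

The ratio of consecutive coefficients is (2k⁴ + 4)/(2(k+1)⁴ + 4) → 1.
Writing y = w², the series in y has radius 1, so |w| < √(1) = 1 and R = 1.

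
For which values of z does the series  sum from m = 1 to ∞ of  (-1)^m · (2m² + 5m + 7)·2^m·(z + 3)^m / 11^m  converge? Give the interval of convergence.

(-17/2, 5/2)

The ratio of consecutive coefficients is [(2(m+1)² + 5(m+1) + 7)/(2m² + 5m + 7)] · 2/11 → 2/11.
Thus R = 1/(2/11) = 11/2.
Check z = 5/2: the terms have absolute value of order m², which does not tend to 0, so the series diverges by the divergence test.
Check z = -17/2: the terms have absolute value of order m², which does not tend to 0, so the series diverges by the divergence test.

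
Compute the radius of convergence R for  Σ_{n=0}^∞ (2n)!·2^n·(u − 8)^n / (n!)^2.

R = 1/8

The ratio of consecutive coefficients is (2n+1)·(2n+2)/(n+1)² · 2 → 8.
Hence the series converges for |u − 8| < 1/(8) = 1/8, so the radius of convergence is 1/8.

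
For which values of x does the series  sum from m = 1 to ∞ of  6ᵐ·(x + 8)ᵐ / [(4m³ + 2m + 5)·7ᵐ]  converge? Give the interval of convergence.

The ratio of consecutive coefficients is [(4m³ + 2m + 5)/(4(m+1)³ + 2(m+1) + 5)] · 6/7 → 6/7.
Thus R = 1/(6/7) = 7/6.
Endpoint x = -41/6: absolute convergence follows by limit comparison with Σ 1/m³.
When x = -55/6, absolute convergence follows by limit comparison with Σ 1/m³.

[-55/6, -41/6]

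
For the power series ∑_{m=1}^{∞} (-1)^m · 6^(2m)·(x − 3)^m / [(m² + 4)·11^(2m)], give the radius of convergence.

By the ratio test, |a_{m+1}/a_m| = [(m² + 4)/((m+1)² + 4)] · 36/121 → 36/121.
Hence the series converges for |x − 3| < 1/(36/121) = 121/36, so the radius of convergence is 121/36.

R = 121/36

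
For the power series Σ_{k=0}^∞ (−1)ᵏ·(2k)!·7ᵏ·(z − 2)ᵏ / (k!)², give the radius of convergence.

R = 1/28

Apply the ratio test: |a_{k+1}| / |a_k| = (2k+1)·(2k+2)/(k+1)² · 7, which tends to 28 as k → ∞.
Convergence for |z − 2| · 28 < 1, i.e. |z − 2| < 1/28. So R = 1/28.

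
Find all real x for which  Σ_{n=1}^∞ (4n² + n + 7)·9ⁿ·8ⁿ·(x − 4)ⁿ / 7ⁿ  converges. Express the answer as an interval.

Ratio test: |a_{n+1}/a_n| = [(4(n+1)² + (n+1) + 7)/(4n² + n + 7)] · 9·8/7 → 72/7 as n → ∞.
The series converges when 72/7 · |x − 4| < 1, giving R = 7/72.
When x = 295/72, the n-th term does not approach 0; divergence by the term test.
Endpoint x = 281/72: the terms do not tend to 0, so the series diverges.

(281/72, 295/72)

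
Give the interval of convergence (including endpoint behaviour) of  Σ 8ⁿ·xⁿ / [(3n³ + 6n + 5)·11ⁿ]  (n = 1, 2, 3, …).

[-11/8, 11/8]

The ratio of consecutive coefficients is [(3n³ + 6n + 5)/(3(n+1)³ + 6(n+1) + 5)] · 8/11 → 8/11.
Thus R = 1/(8/11) = 11/8.
Check x = 11/8: absolute convergence follows by limit comparison with Σ 1/n³.
At x = -11/8: absolute convergence follows by limit comparison with Σ 1/n³.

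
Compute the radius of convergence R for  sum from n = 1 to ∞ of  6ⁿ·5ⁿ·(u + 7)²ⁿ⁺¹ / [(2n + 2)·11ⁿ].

R = √330/30

Ratio test: |a_{n+1}/a_n| = [(2n + 2)/(2(n+1) + 2)] · 6·5/11 → 30/11 as n → ∞.
Successive powers of (u + 7) differ by 2, so the series converges when |u + 7|² · 30/11 < 1, i.e. |u + 7| < √(11/30). So R = √330/30.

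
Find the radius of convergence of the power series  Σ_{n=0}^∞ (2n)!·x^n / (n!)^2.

R = 1/4

By the ratio test, |a_{n+1}/a_n| = (2n+1)·(2n+2)/(n+1)² → 4.
Thus R = 1/(4) = 1/4.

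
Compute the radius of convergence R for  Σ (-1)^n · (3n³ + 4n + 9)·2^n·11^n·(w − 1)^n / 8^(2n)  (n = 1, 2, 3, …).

R = 32/11

Ratio test: |a_{n+1}/a_n| = [(3(n+1)³ + 4(n+1) + 9)/(3n³ + 4n + 9)] · 2·11/64 → 11/32 as n → ∞.
The series converges when 11/32 · |w − 1| < 1, giving R = 32/11.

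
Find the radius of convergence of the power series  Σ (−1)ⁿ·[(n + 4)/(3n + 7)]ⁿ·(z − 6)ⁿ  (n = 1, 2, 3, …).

Applying the root test, |a_n|^(1/n) = (n + 4)/(3n + 7) → 1/3.
Convergence for |z − 6| · 1/3 < 1, i.e. |z − 6| < 3. So R = 3.

R = 3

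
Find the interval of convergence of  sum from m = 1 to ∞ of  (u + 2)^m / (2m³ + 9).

By the ratio test, |a_{m+1}/a_m| = (2m³ + 9)/(2(m+1)³ + 9) → 1.
So the series converges when |u + 2| < 1 and diverges when |u + 2| > 1; R = 1.
When u = -1, the series is dominated by a constant times Σ 1/m³, which converges (p = 3 > 1).
Endpoint u = -3: the terms are on the order of 1/m³, so the series converges absolutely by comparison with the p-series (p = 3 > 1).

[-3, -1]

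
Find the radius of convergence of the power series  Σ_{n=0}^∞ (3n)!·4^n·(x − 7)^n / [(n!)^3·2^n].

R = 1/54

By the ratio test, |a_{n+1}/a_n| = (3n+1)·(3n+2)·(3n+3)/(n+1)³ · 4/2 → 54.
The series converges when 54 · |x − 7| < 1, giving R = 1/54.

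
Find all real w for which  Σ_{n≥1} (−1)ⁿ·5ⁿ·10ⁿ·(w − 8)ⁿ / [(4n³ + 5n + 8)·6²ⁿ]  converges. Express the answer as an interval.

[182/25, 218/25]

By the ratio test, |a_{n+1}/a_n| = [(4n³ + 5n + 8)/(4(n+1)³ + 5(n+1) + 8)] · 5·10/36 → 25/18.
Thus R = 1/(25/18) = 18/25.
When w = 218/25, the terms are on the order of 1/n³, so the series converges absolutely by comparison with the p-series (p = 3 > 1).
Endpoint w = 182/25: the series is dominated by a constant times Σ 1/n³, which converges (p = 3 > 1).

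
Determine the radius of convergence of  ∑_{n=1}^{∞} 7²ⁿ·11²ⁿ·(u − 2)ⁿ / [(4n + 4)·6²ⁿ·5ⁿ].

Apply the ratio test: |a_{n+1}| / |a_n| = [(4n + 4)/(4(n+1) + 4)] · 49·121/(36·5), which tends to 5929/180 as n → ∞.
The series converges when 5929/180 · |u − 2| < 1, giving R = 180/5929.

R = 180/5929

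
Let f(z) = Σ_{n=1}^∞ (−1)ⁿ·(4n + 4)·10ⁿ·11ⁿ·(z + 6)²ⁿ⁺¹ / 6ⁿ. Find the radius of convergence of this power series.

The ratio of consecutive coefficients is [(4(n+1) + 4)/(4n + 4)] · 10·11/6 → 55/3.
Successive powers of (z + 6) differ by 2, so the series converges when |z + 6|² · 55/3 < 1, i.e. |z + 6| < √(3/55). So R = √165/55.

R = √165/55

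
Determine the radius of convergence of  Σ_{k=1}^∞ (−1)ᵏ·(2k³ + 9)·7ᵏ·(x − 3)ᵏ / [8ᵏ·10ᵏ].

R = 80/7

By the ratio test, |a_{k+1}/a_k| = [(2(k+1)³ + 9)/(2k³ + 9)] · 7/(8·10) → 7/80.
Thus R = 1/(7/80) = 80/7.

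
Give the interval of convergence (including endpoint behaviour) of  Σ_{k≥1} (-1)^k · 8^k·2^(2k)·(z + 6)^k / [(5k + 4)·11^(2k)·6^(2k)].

(-1137/8, 1041/8]

Ratio test: |a_{k+1}/a_k| = [(5k + 4)/(5(k+1) + 4)] · 8·4/(121·36) → 8/1089 as k → ∞.
Thus R = 1/(8/1089) = 1089/8.
Endpoint z = 1041/8: convergence follows from the alternating series test (terms decrease monotonically to 0).
When z = -1137/8, the terms behave like c/k; limit comparison with the harmonic series gives divergence.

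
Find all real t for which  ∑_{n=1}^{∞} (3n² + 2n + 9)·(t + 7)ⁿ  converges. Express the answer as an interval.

Ratio test: |a_{n+1}/a_n| = (3(n+1)² + 2(n+1) + 9)/(3n² + 2n + 9) → 1 as n → ∞.
Hence R = 1.
When t = -6, the terms do not tend to 0, so the series diverges.
At t = -8: the terms do not tend to 0, so the series diverges.

(-8, -6)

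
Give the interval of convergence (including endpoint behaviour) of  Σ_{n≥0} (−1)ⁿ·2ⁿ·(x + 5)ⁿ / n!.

The ratio of consecutive coefficients is 2 · 1/(n+1) → 0.
The limit is 0, so the series converges for all x; R = ∞.

(−∞, ∞)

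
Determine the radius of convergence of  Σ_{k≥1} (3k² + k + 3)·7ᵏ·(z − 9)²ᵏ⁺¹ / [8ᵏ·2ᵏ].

R = 4√7/7

The ratio of consecutive coefficients is [(3(k+1)² + (k+1) + 3)/(3k² + k + 3)] · 7/(8·2) → 7/16.
Since the exponent of (z − 9) increases by 2 each term, convergence requires |z − 9|² < 16/7, hence R = 4√7/7.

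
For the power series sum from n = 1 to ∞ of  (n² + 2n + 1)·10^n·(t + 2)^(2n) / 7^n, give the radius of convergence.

By the ratio test, |a_{n+1}/a_n| = [((n+1)² + 2(n+1) + 1)/(n² + 2n + 1)] · 10/7 → 10/7.
Since the exponent of (t + 2) increases by 2 each term, convergence requires |t + 2|² < 7/10, hence R = √70/10.

R = √70/10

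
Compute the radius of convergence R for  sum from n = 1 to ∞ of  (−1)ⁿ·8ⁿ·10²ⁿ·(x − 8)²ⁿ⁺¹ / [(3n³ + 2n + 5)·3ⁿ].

R = √6/40

The ratio of consecutive coefficients is [(3n³ + 2n + 5)/(3(n+1)³ + 2(n+1) + 5)] · 8·100/3 → 800/3.
Successive powers of (x − 8) differ by 2, so the series converges when |x − 8|² · 800/3 < 1, i.e. |x − 8| < √(3/800). So R = √6/40.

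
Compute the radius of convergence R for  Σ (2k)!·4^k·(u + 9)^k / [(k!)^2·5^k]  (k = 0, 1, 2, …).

R = 5/16

Ratio test: |a_{k+1}/a_k| = (2k+1)·(2k+2)/(k+1)² · 4/5 → 16/5 as k → ∞.
Thus R = 1/(16/5) = 5/16.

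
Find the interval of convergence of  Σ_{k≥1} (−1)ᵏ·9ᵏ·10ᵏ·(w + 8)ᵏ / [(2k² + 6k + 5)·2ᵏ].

[-361/45, -359/45]

The ratio of consecutive coefficients is [(2k² + 6k + 5)/(2(k+1)² + 6(k+1) + 5)] · 9·10/2 → 45.
Hence the series converges for |w + 8| < 1/(45) = 1/45, so the radius of convergence is 1/45.
Check w = -359/45: absolute convergence follows by limit comparison with Σ 1/k².
When w = -361/45, the series is dominated by a constant times Σ 1/k², which converges (p = 2 > 1).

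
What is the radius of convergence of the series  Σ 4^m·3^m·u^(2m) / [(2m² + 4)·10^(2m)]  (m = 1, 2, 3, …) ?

Ratio test: |a_{m+1}/a_m| = [(2m² + 4)/(2(m+1)² + 4)] · 4·3/100 → 3/25 as m → ∞.
Writing y = u², the series in y has radius 25/3, so |u| < √(25/3) and R = 5√3/3.

R = 5√3/3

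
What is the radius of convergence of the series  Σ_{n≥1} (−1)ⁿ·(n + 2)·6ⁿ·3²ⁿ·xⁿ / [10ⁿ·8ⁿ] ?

By the ratio test, |a_{n+1}/a_n| = [((n+1) + 2)/(n + 2)] · 6·9/(10·8) → 27/40.
Hence the series converges for |x| < 1/(27/40) = 40/27, so the radius of convergence is 40/27.

R = 40/27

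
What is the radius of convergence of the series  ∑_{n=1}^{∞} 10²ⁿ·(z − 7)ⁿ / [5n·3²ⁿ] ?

Ratio test: |a_{n+1}/a_n| = [5n/5(n+1)] · 100/9 → 100/9 as n → ∞.
Thus R = 1/(100/9) = 9/100.

R = 9/100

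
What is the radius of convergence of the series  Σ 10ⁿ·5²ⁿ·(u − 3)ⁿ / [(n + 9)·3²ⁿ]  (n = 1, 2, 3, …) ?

R = 9/250

The ratio of consecutive coefficients is [(n + 9)/((n+1) + 9)] · 10·25/9 → 250/9.
The series converges when 250/9 · |u − 3| < 1, giving R = 9/250.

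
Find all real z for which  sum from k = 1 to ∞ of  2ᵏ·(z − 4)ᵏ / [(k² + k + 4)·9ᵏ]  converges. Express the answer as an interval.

Ratio test: |a_{k+1}/a_k| = [(k² + k + 4)/((k+1)² + (k+1) + 4)] · 2/9 → 2/9 as k → ∞.
The series converges when 2/9 · |z − 4| < 1, giving R = 9/2.
At z = 17/2: absolute convergence follows by limit comparison with Σ 1/k².
When z = -1/2, the terms are on the order of 1/k², so the series converges absolutely by comparison with the p-series (p = 2 > 1).

[-1/2, 17/2]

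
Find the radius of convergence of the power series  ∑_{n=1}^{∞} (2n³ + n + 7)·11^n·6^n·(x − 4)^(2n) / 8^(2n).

Apply the ratio test: |a_{n+1}| / |a_n| = [(2(n+1)³ + (n+1) + 7)/(2n³ + n + 7)] · 11·6/64, which tends to 33/32 as n → ∞.
Since the exponent of (x − 4) increases by 2 each term, convergence requires |x − 4|² < 32/33, hence R = 4√66/33.

R = 4√66/33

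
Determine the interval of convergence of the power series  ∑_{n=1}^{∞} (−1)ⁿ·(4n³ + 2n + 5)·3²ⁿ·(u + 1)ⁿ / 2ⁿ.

The ratio of consecutive coefficients is [(4(n+1)³ + 2(n+1) + 5)/(4n³ + 2n + 5)] · 9/2 → 9/2.
Hence the series converges for |u + 1| < 1/(9/2) = 2/9, so the radius of convergence is 2/9.
Endpoint u = -7/9: the terms do not tend to 0, so the series diverges.
Check u = -11/9: the n-th term does not approach 0; divergence by the term test.

(-11/9, -7/9)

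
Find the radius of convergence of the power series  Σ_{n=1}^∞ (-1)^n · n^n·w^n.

R = 0

Applying the root test, |a_n|^(1/n) = n → ∞.
Since the n-th root of |a_n| is unbounded, the series converges only at w = 0; R = 0.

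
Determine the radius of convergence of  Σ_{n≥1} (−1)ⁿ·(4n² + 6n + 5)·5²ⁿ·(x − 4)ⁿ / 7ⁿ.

R = 7/25

The ratio of consecutive coefficients is [(4(n+1)² + 6(n+1) + 5)/(4n² + 6n + 5)] · 25/7 → 25/7.
Thus R = 1/(25/7) = 7/25.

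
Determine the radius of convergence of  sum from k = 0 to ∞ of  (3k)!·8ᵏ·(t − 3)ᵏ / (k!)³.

R = 1/216

Apply the ratio test: |a_{k+1}| / |a_k| = (3k+1)·(3k+2)·(3k+3)/(k+1)³ · 8, which tends to 216 as k → ∞.
Thus R = 1/(216) = 1/216.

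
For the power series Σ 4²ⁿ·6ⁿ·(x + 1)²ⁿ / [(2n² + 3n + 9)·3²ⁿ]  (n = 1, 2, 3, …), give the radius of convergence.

R = √6/8

Ratio test: |a_{n+1}/a_n| = [(2n² + 3n + 9)/(2(n+1)² + 3(n+1) + 9)] · 16·6/9 → 32/3 as n → ∞.
Writing y = (x + 1)², the series in y has radius 3/32, so |x + 1| < √(3/32) and R = √6/8.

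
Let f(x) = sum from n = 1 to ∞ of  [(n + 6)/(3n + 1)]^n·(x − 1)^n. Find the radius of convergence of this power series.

R = 3

Applying the root test, |a_n|^(1/n) = (n + 6)/(3n + 1) → 1/3.
Hence the series converges for |x − 1| < 1/(1/3) = 3, so the radius of convergence is 3.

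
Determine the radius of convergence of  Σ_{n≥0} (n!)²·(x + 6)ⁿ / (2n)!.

Ratio test: |a_{n+1}/a_n| = (n+1)²/[(2n+1)·(2n+2)] → 1/4 as n → ∞.
Hence the series converges for |x + 6| < 1/(1/4) = 4, so the radius of convergence is 4.

R = 4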